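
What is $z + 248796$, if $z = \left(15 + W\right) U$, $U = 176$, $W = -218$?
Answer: $213068$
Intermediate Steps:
$z = -35728$ ($z = \left(15 - 218\right) 176 = \left(-203\right) 176 = -35728$)
$z + 248796 = -35728 + 248796 = 213068$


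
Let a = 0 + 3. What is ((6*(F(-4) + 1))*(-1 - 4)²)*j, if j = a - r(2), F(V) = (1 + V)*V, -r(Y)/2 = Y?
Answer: 13650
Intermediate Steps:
r(Y) = -2*Y
F(V) = V*(1 + V)
a = 3
j = 7 (j = 3 - (-2)*2 = 3 - 1*(-4) = 3 + 4 = 7)
((6*(F(-4) + 1))*(-1 - 4)²)*j = ((6*(-4*(1 - 4) + 1))*(-1 - 4)²)*7 = ((6*(-4*(-3) + 1))*(-5)²)*7 = ((6*(12 + 1))*25)*7 = ((6*13)*25)*7 = (78*25)*7 = 1950*7 = 13650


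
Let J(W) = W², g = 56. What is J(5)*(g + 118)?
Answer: 4350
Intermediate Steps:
J(5)*(g + 118) = 5²*(56 + 118) = 25*174 = 4350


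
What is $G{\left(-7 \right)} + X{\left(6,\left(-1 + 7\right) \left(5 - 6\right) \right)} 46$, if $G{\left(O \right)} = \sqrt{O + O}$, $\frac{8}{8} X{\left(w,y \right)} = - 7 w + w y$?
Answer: $-3588 + i \sqrt{14} \approx -3588.0 + 3.7417 i$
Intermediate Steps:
$X{\left(w,y \right)} = - 7 w + w y$
$G{\left(O \right)} = \sqrt{2} \sqrt{O}$ ($G{\left(O \right)} = \sqrt{2 O} = \sqrt{2} \sqrt{O}$)
$G{\left(-7 \right)} + X{\left(6,\left(-1 + 7\right) \left(5 - 6\right) \right)} 46 = \sqrt{2} \sqrt{-7} + 6 \left(-7 + \left(-1 + 7\right) \left(5 - 6\right)\right) 46 = \sqrt{2} i \sqrt{7} + 6 \left(-7 + 6 \left(-1\right)\right) 46 = i \sqrt{14} + 6 \left(-7 - 6\right) 46 = i \sqrt{14} + 6 \left(-13\right) 46 = i \sqrt{14} - 3588 = -3588 + i \sqrt{14}$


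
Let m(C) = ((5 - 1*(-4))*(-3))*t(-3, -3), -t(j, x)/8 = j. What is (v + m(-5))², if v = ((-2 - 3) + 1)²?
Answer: 399424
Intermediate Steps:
t(j, x) = -8*j
m(C) = -648 (m(C) = ((5 - 1*(-4))*(-3))*(-8*(-3)) = ((5 + 4)*(-3))*24 = (9*(-3))*24 = -27*24 = -648)
v = 16 (v = (-5 + 1)² = (-4)² = 16)
(v + m(-5))² = (16 - 648)² = (-632)² = 399424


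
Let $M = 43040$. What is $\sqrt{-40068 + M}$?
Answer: $2 \sqrt{743} \approx 54.516$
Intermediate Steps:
$\sqrt{-40068 + M} = \sqrt{-40068 + 43040} = \sqrt{2972} = 2 \sqrt{743}$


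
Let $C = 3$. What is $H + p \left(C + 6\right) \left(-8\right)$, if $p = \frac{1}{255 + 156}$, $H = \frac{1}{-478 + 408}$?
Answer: $- \frac{1817}{9590} \approx -0.18947$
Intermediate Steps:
$H = - \frac{1}{70}$ ($H = \frac{1}{-70} = - \frac{1}{70} \approx -0.014286$)
$p = \frac{1}{411} \approx 0.0024331$
$H + p \left(C + 6\right) \left(-8\right) = - \frac{1}{70} + \frac{\left(3 + 6\right) \left(-8\right)}{411} = - \frac{1}{70} + \frac{9 \left(-8\right)}{411} = - \frac{1}{70} + \frac{1}{411} \left(-72\right) = - \frac{1}{70} - \frac{24}{137} = - \frac{1817}{9590}$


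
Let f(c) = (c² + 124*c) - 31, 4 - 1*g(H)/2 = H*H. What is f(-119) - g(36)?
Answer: 1958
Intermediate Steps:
g(H) = 8 - 2*H² (g(H) = 8 - 2*H*H = 8 - 2*H²)
f(c) = -31 + c² + 124*c
f(-119) - g(36) = (-31 + (-119)² + 124*(-119)) - (8 - 2*36²) = (-31 + 14161 - 14756) - (8 - 2*1296) = -626 - (8 - 2592) = -626 - 1*(-2584) = -626 + 2584 = 1958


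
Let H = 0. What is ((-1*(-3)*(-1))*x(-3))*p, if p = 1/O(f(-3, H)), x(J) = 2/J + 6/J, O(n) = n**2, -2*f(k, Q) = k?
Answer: 32/9 ≈ 3.5556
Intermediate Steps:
f(k, Q) = -k/2
x(J) = 8/J
p = 4/9 (p = 1/((-1/2*(-3))**2) = 1/((3/2)**2) = 1/(9/4) = 4/9 ≈ 0.44444)
((-1*(-3)*(-1))*x(-3))*p = ((-1*(-3)*(-1))*(8/(-3)))*(4/9) = ((3*(-1))*(8*(-1/3)))*(4/9) = -3*(-8/3)*(4/9) = 8*(4/9) = 32/9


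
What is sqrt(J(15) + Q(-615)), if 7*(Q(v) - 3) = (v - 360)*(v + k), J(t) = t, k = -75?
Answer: 6*sqrt(130837)/7 ≈ 310.04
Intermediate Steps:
Q(v) = 3 + (-360 + v)*(-75 + v)/7 (Q(v) = 3 + ((v - 360)*(v - 75))/7 = 3 + ((-360 + v)*(-75 + v))/7 = 3 + (-360 + v)*(-75 + v)/7)
sqrt(J(15) + Q(-615)) = sqrt(15 + (27021/7 - 435/7*(-615) + (1/7)*(-615)**2)) = sqrt(15 + (27021/7 + 267525/7 + (1/7)*378225)) = sqrt(15 + (27021/7 + 267525/7 + 378225/7)) = sqrt(15 + 672771/7) = sqrt(672876/7) = 6*sqrt(130837)/7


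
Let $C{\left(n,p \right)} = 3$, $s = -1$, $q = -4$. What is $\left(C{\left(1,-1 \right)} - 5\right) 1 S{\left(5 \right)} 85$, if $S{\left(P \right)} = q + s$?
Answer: $850$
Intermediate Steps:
$S{\left(P \right)} = -5$ ($S{\left(P \right)} = -4 - 1 = -5$)
$\left(C{\left(1,-1 \right)} - 5\right) 1 S{\left(5 \right)} 85 = \left(3 - 5\right) 1 \left(-5\right) 85 = \left(-2\right) 1 \left(-5\right) 85 = \left(-2\right) \left(-5\right) 85 = 10 \cdot 85 = 850$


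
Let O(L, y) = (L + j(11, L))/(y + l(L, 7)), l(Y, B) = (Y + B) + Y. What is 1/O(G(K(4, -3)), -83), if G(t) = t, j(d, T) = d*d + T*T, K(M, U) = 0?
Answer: -76/121 ≈ -0.62810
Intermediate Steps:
l(Y, B) = B + 2*Y (l(Y, B) = (B + Y) + Y = B + 2*Y)
j(d, T) = T² + d² (j(d, T) = d² + T² = T² + d²)
O(L, y) = (121 + L + L²)/(7 + y + 2*L) (O(L, y) = (L + (L² + 11²))/(y + (7 + 2*L)) = (L + (L² + 121))/(7 + y + 2*L) = (L + (121 + L²))/(7 + y + 2*L) = (121 + L + L²)/(7 + y + 2*L))
1/O(G(K(4, -3)), -83) = 1/((121 + 0 + 0²)/(7 - 83 + 2*0)) = 1/((121 + 0 + 0)/(7 - 83 + 0)) = 1/(121/(-76)) = 1/(-1/76*121) = 1/(-121/76) = -76/121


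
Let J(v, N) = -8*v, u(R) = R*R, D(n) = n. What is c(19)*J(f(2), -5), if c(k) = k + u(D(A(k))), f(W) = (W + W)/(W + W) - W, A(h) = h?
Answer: 3040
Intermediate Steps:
u(R) = R²
f(W) = 1 - W (f(W) = (2*W)/((2*W)) - W = (2*W)*(1/(2*W)) - W = 1 - W)
c(k) = k + k²
c(19)*J(f(2), -5) = (19*(1 + 19))*(-8*(1 - 1*2)) = (19*20)*(-8*(1 - 2)) = 380*(-8*(-1)) = 380*8 = 3040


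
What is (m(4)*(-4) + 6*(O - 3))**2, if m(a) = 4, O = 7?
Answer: 64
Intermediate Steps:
(m(4)*(-4) + 6*(O - 3))**2 = (4*(-4) + 6*(7 - 3))**2 = (-16 + 6*4)**2 = (-16 + 24)**2 = 8**2 = 64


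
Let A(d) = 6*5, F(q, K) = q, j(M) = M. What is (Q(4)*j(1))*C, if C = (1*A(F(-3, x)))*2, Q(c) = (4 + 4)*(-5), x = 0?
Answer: -2400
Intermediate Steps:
A(d) = 30
Q(c) = -40 (Q(c) = 8*(-5) = -40)
C = 60 (C = (1*30)*2 = 30*2 = 60)
(Q(4)*j(1))*C = -40*1*60 = -40*60 = -2400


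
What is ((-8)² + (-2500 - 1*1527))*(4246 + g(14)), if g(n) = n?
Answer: -16882380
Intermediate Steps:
((-8)² + (-2500 - 1*1527))*(4246 + g(14)) = ((-8)² + (-2500 - 1*1527))*(4246 + 14) = (64 + (-2500 - 1527))*4260 = (64 - 4027)*4260 = -3963*4260 = -16882380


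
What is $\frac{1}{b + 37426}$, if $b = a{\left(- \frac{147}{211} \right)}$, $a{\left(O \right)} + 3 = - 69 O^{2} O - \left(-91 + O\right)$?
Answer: $\frac{9393931}{352629652208} \approx 2.664 \cdot 10^{-5}$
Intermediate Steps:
$a{\left(O \right)} = 88 - O - 69 O^{3}$ ($a{\left(O \right)} = -3 - \left(-91 + O - - 69 O^{2} O\right) = -3 - \left(-91 + O + 69 O^{3}\right) = 88 - O - 69 O^{3}$)
$b = \frac{1052390602}{9393931}$ ($b = 88 - - \frac{147}{211} - 69 \left(- \frac{147}{211}\right)^{3} = 88 + \frac{147}{211} - - \frac{219180087}{9393931} = 88 + \frac{147}{211} + \frac{219180087}{9393931} = \frac{1052390602}{9393931} \approx 112.03$)
$\frac{1}{b + 37426} = \frac{1}{\frac{1052390602}{9393931} + 37426} = \frac{1}{\frac{352629652208}{9393931}} = \frac{9393931}{352629652208}$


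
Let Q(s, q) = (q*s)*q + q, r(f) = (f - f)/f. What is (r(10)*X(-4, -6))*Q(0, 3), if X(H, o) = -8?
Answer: 0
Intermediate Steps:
r(f) = 0 (r(f) = 0/f = 0)
Q(s, q) = q + s*q**2 (Q(s, q) = s*q**2 + q = q + s*q**2)
(r(10)*X(-4, -6))*Q(0, 3) = (0*(-8))*(3*(1 + 3*0)) = 0*(3*(1 + 0)) = 0*(3*1) = 0*3 = 0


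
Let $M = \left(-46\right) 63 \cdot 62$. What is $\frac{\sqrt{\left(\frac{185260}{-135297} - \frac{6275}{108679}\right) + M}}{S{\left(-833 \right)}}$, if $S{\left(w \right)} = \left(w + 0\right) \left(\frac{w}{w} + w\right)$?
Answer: $\frac{29 i \sqrt{5132425046918861451981}}{3396885228749376} \approx 0.00061162 i$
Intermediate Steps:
$S{\left(w \right)} = w \left(1 + w\right)$
$M = -179676$ ($M = \left(-2898\right) 62 = -179676$)
$\frac{\sqrt{\left(\frac{185260}{-135297} - \frac{6275}{108679}\right) + M}}{S{\left(-833 \right)}} = \frac{\sqrt{\left(\frac{185260}{-135297} - \frac{6275}{108679}\right) - 179676}}{\left(-833\right) \left(1 - 833\right)} = \frac{\sqrt{\left(185260 \left(- \frac{1}{135297}\right) - \frac{6275}{108679}\right) - 179676}}{\left(-833\right) \left(-832\right)} = \frac{\sqrt{\left(- \frac{185260}{135297} - \frac{6275}{108679}\right) - 179676}}{693056} = \sqrt{- \frac{20982860215}{14703942663} - 179676} \cdot \frac{1}{693056} = \sqrt{- \frac{2641966584777403}{14703942663}} \cdot \frac{1}{693056} = \frac{29 i \sqrt{5132425046918861451981}}{4901314221} \cdot \frac{1}{693056} = \frac{29 i \sqrt{5132425046918861451981}}{3396885228749376}$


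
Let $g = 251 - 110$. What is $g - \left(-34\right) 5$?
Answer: $311$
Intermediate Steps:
$g = 141$ ($g = 251 - 110 = 141$)
$g - \left(-34\right) 5 = 141 - \left(-34\right) 5 = 141 - -170 = 141 + 170 = 311$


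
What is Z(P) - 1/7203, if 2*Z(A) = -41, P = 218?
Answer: -295325/14406 ≈ -20.500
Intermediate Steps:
Z(A) = -41/2 (Z(A) = (½)*(-41) = -41/2)
Z(P) - 1/7203 = -41/2 - 1/7203 = -295325/14406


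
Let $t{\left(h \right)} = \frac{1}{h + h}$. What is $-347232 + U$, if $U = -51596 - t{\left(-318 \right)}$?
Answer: $- \frac{253654607}{636} \approx -3.9883 \cdot 10^{5}$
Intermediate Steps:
$t{\left(h \right)} = \frac{1}{2 h}$
$U = - \frac{32815055}{636}$ ($U = -51596 - \frac{1}{2 \left(-318\right)} = -51596 - \frac{1}{2} \left(- \frac{1}{318}\right) = -51596 - - \frac{1}{636} = -51596 + \frac{1}{636} = - \frac{32815055}{636} \approx -51596.0$)
$-347232 + U = -347232 - \frac{32815055}{636} = - \frac{253654607}{636}$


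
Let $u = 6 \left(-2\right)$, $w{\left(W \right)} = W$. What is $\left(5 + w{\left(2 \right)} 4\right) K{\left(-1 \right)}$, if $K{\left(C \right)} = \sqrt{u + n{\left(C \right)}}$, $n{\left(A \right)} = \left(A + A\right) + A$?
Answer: $13 i \sqrt{15} \approx 50.349 i$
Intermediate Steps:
$n{\left(A \right)} = 3 A$ ($n{\left(A \right)} = 2 A + A = 3 A$)
$u = -12$
$K{\left(C \right)} = \sqrt{-12 + 3 C}$
$\left(5 + w{\left(2 \right)} 4\right) K{\left(-1 \right)} = \left(5 + 2 \cdot 4\right) \sqrt{-12 + 3 \left(-1\right)} = \left(5 + 8\right) \sqrt{-12 - 3} = 13 \sqrt{-15} = 13 i \sqrt{15}$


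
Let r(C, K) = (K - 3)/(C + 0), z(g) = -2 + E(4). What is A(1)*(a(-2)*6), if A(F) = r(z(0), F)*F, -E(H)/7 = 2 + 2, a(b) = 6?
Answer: 12/5 ≈ 2.4000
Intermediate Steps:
E(H) = -28 (E(H) = -7*(2 + 2) = -7*4 = -28)
z(g) = -30 (z(g) = -2 - 28 = -30)
r(C, K) = (-3 + K)/C
A(F) = F*(⅒ - F/30) (A(F) = ((-3 + F)/(-30))*F = (-(-3 + F)/30)*F = (⅒ - F/30)*F = F*(⅒ - F/30))
A(1)*(a(-2)*6) = ((1/30)*1*(3 - 1*1))*(6*6) = ((1/30)*1*(3 - 1))*36 = ((1/30)*1*2)*36 = (1/15)*36 = 12/5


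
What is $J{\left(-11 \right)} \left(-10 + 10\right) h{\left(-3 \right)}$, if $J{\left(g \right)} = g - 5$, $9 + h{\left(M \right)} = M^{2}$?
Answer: $0$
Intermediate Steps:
$h{\left(M \right)} = -9 + M^{2}$
$J{\left(g \right)} = -5 + g$
$J{\left(-11 \right)} \left(-10 + 10\right) h{\left(-3 \right)} = \left(-5 - 11\right) \left(-10 + 10\right) \left(-9 + \left(-3\right)^{2}\right) = - 16 \cdot 0 \left(-9 + 9\right) = - 16 \cdot 0 \cdot 0 = \left(-16\right) 0 = 0$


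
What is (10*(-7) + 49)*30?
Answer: -630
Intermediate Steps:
(10*(-7) + 49)*30 = (-70 + 49)*30 = -21*30 = -630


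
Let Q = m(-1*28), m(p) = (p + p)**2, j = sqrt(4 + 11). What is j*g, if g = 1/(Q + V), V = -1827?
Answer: sqrt(15)/1309 ≈ 0.0029587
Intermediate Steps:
j = sqrt(15) ≈ 3.8730
m(p) = 4*p**2 (m(p) = (2*p)**2 = 4*p**2)
Q = 3136 (Q = 4*(-1*28)**2 = 4*(-28)**2 = 4*784 = 3136)
g = 1/1309 (g = 1/(3136 - 1827) = 1/1309 ≈ 0.00076394)
j*g = sqrt(15)*(1/1309) = sqrt(15)/1309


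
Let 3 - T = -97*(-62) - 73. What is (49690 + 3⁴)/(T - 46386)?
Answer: -49771/52324 ≈ -0.95121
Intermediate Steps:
T = -5938 (T = 3 - (-97*(-62) - 73) = 3 - (6014 - 73) = 3 - 1*5941 = 3 - 5941 = -5938)
(49690 + 3⁴)/(T - 46386) = (49690 + 3⁴)/(-5938 - 46386) = (49690 + 81)/(-52324) = 49771*(-1/52324) = -49771/52324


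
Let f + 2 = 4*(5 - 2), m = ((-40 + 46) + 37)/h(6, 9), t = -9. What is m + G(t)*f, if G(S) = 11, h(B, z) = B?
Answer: 703/6 ≈ 117.17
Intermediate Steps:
m = 43/6 (m = ((-40 + 46) + 37)/6 = (6 + 37)*(1/6) = 43*(1/6) = 43/6 ≈ 7.1667)
f = 10 (f = -2 + 4*(5 - 2) = -2 + 4*3 = -2 + 12 = 10)
m + G(t)*f = 43/6 + 11*10 = 43/6 + 110 = 703/6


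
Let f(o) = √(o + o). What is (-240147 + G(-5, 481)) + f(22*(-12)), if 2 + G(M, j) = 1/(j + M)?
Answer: -114310923/476 + 4*I*√33 ≈ -2.4015e+5 + 22.978*I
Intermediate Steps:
G(M, j) = -2 + 1/(M + j) (G(M, j) = -2 + 1/(j + M) = -2 + 1/(M + j))
f(o) = √2*√o (f(o) = √(2*o) = √2*√o)
(-240147 + G(-5, 481)) + f(22*(-12)) = (-240147 + (1 - 2*(-5) - 2*481)/(-5 + 481)) + √2*√(22*(-12)) = (-240147 + (1 + 10 - 962)/476) + √2*√(-264) = (-240147 + (1/476)*(-951)) + √2*(2*I*√66) = (-240147 - 951/476) + 4*I*√33 = -114310923/476 + 4*I*√33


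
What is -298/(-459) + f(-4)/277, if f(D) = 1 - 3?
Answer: 81628/127143 ≈ 0.64202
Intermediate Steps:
f(D) = -2
-298/(-459) + f(-4)/277 = -298/(-459) - 2/277 = -298*(-1/459) - 2*1/277 = 298/459 - 2/277 = 81628/127143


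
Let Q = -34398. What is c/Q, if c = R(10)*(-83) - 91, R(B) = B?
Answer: 307/11466 ≈ 0.026775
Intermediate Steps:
c = -921 (c = 10*(-83) - 91 = -830 - 91 = -921)
c/Q = -921/(-34398) = -921*(-1/34398) = 307/11466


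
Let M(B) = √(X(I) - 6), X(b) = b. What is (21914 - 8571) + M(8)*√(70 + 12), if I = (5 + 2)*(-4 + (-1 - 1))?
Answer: 13343 + 4*I*√246 ≈ 13343.0 + 62.738*I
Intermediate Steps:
I = -42 (I = 7*(-4 - 2) = 7*(-6) = -42)
M(B) = 4*I*√3 (M(B) = √(-42 - 6) = √(-48) = 4*I*√3)
(21914 - 8571) + M(8)*√(70 + 12) = (21914 - 8571) + (4*I*√3)*√(70 + 12) = 13343 + (4*I*√3)*√82 = 13343 + 4*I*√246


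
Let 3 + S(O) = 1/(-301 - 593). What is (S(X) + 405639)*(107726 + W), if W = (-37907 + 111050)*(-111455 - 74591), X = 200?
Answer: -2467366600599477358/447 ≈ -5.5198e+15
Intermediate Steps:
S(O) = -2683/894 (S(O) = -3 + 1/(-301 - 593) = -3 + 1/(-894) = -3 - 1/894 = -2683/894)
W = -13607962578 (W = 73143*(-186046) = -13607962578)
(S(X) + 405639)*(107726 + W) = (-2683/894 + 405639)*(107726 - 13607962578) = (362638583/894)*(-13607854852) = -2467366600599477358/447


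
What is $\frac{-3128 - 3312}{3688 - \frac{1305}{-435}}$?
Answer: $- \frac{6440}{3691} \approx -1.7448$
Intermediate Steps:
$\frac{-3128 - 3312}{3688 - \frac{1305}{-435}} = - \frac{6440}{3688 - -3} = - \frac{6440}{3688 + 3} = - \frac{6440}{3691}$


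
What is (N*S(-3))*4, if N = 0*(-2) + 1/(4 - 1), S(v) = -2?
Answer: -8/3 ≈ -2.6667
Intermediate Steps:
N = 1/3 (N = 0 + 1/3 = 1/3 ≈ 0.33333)
(N*S(-3))*4 = ((1/3)*(-2))*4 = -2/3*4 = -8/3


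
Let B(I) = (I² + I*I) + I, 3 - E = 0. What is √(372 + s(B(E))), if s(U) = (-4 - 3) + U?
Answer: √386 ≈ 19.647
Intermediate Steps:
E = 3 (E = 3 - 1*0 = 3 + 0 = 3)
B(I) = I + 2*I² (B(I) = (I² + I²) + I = 2*I² + I = I + 2*I²)
s(U) = -7 + U
√(372 + s(B(E))) = √(372 + (-7 + 3*(1 + 2*3))) = √(372 + (-7 + 3*(1 + 6))) = √(372 + (-7 + 3*7)) = √(372 + (-7 + 21)) = √(372 + 14) = √386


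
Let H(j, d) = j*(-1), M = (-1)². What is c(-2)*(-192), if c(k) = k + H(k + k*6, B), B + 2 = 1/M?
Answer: -2304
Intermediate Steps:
M = 1
B = -1 (B = -2 + 1/1 = -2 + 1 = -1)
H(j, d) = -j
c(k) = -6*k (c(k) = k - (k + k*6) = k - (k + 6*k) = k - 7*k = -6*k)
c(-2)*(-192) = -6*(-2)*(-192) = 12*(-192) = -2304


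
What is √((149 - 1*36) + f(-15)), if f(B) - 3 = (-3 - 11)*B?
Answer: √326 ≈ 18.055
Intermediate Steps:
f(B) = 3 - 14*B (f(B) = 3 + (-3 - 11)*B = 3 - 14*B)
√((149 - 1*36) + f(-15)) = √((149 - 1*36) + (3 - 14*(-15))) = √((149 - 36) + (3 + 210)) = √(113 + 213) = √326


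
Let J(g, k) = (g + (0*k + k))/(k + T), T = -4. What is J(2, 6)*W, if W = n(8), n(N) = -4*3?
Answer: -48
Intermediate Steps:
J(g, k) = (g + k)/(-4 + k) (J(g, k) = (g + (0*k + k))/(k - 4) = (g + (0 + k))/(-4 + k) = (g + k)/(-4 + k))
n(N) = -12
W = -12
J(2, 6)*W = ((2 + 6)/(-4 + 6))*(-12) = (8/2)*(-12) = ((½)*8)*(-12) = 4*(-12) = -48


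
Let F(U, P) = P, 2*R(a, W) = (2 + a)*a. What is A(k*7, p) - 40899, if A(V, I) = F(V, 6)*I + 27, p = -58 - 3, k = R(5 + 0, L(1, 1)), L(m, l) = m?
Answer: -41238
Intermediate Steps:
R(a, W) = a*(2 + a)/2 (R(a, W) = ((2 + a)*a)/2 = (a*(2 + a))/2 = a*(2 + a)/2)
k = 35/2 (k = (5 + 0)*(2 + (5 + 0))/2 = (1/2)*5*(2 + 5) = (1/2)*5*7 = 35/2 ≈ 17.500)
p = -61
A(V, I) = 27 + 6*I (A(V, I) = 6*I + 27 = 27 + 6*I)
A(k*7, p) - 40899 = (27 + 6*(-61)) - 40899 = (27 - 366) - 40899 = -339 - 40899 = -41238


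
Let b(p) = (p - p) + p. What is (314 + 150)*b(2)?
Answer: 928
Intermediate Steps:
b(p) = p (b(p) = 0 + p = p)
(314 + 150)*b(2) = (314 + 150)*2 = 464*2 = 928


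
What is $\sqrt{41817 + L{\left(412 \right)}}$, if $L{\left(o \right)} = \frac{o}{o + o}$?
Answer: $\frac{\sqrt{167270}}{2} \approx 204.49$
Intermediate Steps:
$L{\left(o \right)} = \frac{1}{2}$ ($L{\left(o \right)} = \frac{o}{2 o} = \frac{1}{2 o} o = \frac{1}{2}$)
$\sqrt{41817 + L{\left(412 \right)}} = \sqrt{41817 + \frac{1}{2}} = \sqrt{\frac{83635}{2}} = \frac{\sqrt{167270}}{2}$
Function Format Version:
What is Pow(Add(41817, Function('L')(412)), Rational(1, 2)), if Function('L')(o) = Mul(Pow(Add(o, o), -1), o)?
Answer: Mul(Rational(1, 2), Pow(167270, Rational(1, 2))) ≈ 204.49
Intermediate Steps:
Function('L')(o) = Rational(1, 2) (Function('L')(o) = Mul(Pow(Mul(2, o), -1), o) = Mul(Mul(Rational(1, 2), Pow(o, -1)), o) = Rational(1, 2))
Pow(Add(41817, Function('L')(412)), Rational(1, 2)) = Pow(Add(41817, Rational(1, 2)), Rational(1, 2)) = Pow(Rational(83635, 2), Rational(1, 2)) = Mul(Rational(1, 2), Pow(167270, Rational(1, 2)))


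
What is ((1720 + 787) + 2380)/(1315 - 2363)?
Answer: -4887/1048 ≈ -4.6632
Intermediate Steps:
((1720 + 787) + 2380)/(1315 - 2363) = (2507 + 2380)/(-1048) = 4887*(-1/1048) = -4887/1048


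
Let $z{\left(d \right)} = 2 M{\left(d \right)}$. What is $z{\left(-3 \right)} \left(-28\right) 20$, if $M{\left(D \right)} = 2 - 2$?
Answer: $0$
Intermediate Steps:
$M{\left(D \right)} = 0$
$z{\left(d \right)} = 0$ ($z{\left(d \right)} = 2 \cdot 0 = 0$)
$z{\left(-3 \right)} \left(-28\right) 20 = 0 \left(-28\right) 20 = 0 \cdot 20 = 0$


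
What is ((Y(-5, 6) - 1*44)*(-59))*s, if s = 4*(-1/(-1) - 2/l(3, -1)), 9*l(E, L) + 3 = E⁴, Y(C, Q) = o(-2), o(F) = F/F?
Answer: 101480/13 ≈ 7806.2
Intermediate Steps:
o(F) = 1
Y(C, Q) = 1
l(E, L) = -⅓ + E⁴/9
s = 40/13 (s = 4*(-1/(-1) - 2/(-⅓ + (⅑)*3⁴)) = 4*(-1*(-1) - 2/(-⅓ + (⅑)*81)) = 4*(1 - 2/(-⅓ + 9)) = 4*(1 - 2/26/3) = 4*(1 - 2*3/26) = 4*(1 - 3/13) = 4*(10/13) = 40/13 ≈ 3.0769)
((Y(-5, 6) - 1*44)*(-59))*s = ((1 - 1*44)*(-59))*(40/13) = ((1 - 44)*(-59))*(40/13) = -43*(-59)*(40/13) = 2537*(40/13) = 101480/13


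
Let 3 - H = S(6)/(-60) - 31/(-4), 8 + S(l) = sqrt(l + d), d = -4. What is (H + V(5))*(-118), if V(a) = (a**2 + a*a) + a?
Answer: -177413/30 - 59*sqrt(2)/30 ≈ -5916.5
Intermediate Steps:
S(l) = -8 + sqrt(-4 + l) (S(l) = -8 + sqrt(l - 4) = -8 + sqrt(-4 + l))
H = -293/60 + sqrt(2)/60 (H = 3 - ((-8 + sqrt(-4 + 6))/(-60) - 31/(-4)) = 3 - ((-8 + sqrt(2))*(-1/60) - 31*(-1/4)) = 3 - ((2/15 - sqrt(2)/60) + 31/4) = 3 - (473/60 - sqrt(2)/60) = 3 + (-473/60 + sqrt(2)/60) = -293/60 + sqrt(2)/60 ≈ -4.8598)
V(a) = a + 2*a**2 (V(a) = (a**2 + a**2) + a = 2*a**2 + a = a + 2*a**2)
(H + V(5))*(-118) = ((-293/60 + sqrt(2)/60) + 5*(1 + 2*5))*(-118) = ((-293/60 + sqrt(2)/60) + 5*(1 + 10))*(-118) = ((-293/60 + sqrt(2)/60) + 5*11)*(-118) = ((-293/60 + sqrt(2)/60) + 55)*(-118) = (3007/60 + sqrt(2)/60)*(-118) = -177413/30 - 59*sqrt(2)/30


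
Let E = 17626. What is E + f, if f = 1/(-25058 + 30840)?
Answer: 101913533/5782 ≈ 17626.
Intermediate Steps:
f = 1/5782 ≈ 0.00017295
E + f = 17626 + 1/5782 = 101913533/5782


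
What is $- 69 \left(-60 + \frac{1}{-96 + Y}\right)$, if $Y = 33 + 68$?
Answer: $\frac{20631}{5} \approx 4126.2$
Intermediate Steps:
$Y = 101$
$- 69 \left(-60 + \frac{1}{-96 + Y}\right) = - 69 \left(-60 + \frac{1}{-96 + 101}\right) = - 69 \left(-60 + \frac{1}{5}\right) = \left(-69\right) \left(- \frac{299}{5}\right) = \frac{20631}{5}$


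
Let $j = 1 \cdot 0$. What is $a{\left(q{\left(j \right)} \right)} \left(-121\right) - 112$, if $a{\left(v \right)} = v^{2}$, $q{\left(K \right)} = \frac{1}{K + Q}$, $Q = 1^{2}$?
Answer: $-233$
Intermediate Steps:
$Q = 1$
$j = 0$
$q{\left(K \right)} = \frac{1}{1 + K}$ ($q{\left(K \right)} = \frac{1}{K + 1} = \frac{1}{1 + K}$)
$a{\left(q{\left(j \right)} \right)} \left(-121\right) - 112 = \left(\frac{1}{1 + 0}\right)^{2} \left(-121\right) - 112 = \left(1^{-1}\right)^{2} \left(-121\right) - 112 = 1^{2} \left(-121\right) - 112 = 1 \left(-121\right) - 112 = -121 - 112 = -233$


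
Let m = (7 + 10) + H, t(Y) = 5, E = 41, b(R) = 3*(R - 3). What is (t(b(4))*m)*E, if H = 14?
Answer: 6355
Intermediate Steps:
b(R) = -9 + 3*R (b(R) = 3*(-3 + R) = -9 + 3*R)
m = 31 (m = (7 + 10) + 14 = 17 + 14 = 31)
(t(b(4))*m)*E = (5*31)*41 = 155*41 = 6355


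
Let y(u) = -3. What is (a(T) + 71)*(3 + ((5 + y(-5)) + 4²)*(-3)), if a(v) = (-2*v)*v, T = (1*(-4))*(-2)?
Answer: 2907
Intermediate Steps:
T = 8 (T = -4*(-2) = 8)
a(v) = -2*v²
(a(T) + 71)*(3 + ((5 + y(-5)) + 4²)*(-3)) = (-2*8² + 71)*(3 + ((5 - 3) + 4²)*(-3)) = (-2*64 + 71)*(3 + (2 + 16)*(-3)) = (-128 + 71)*(3 + 18*(-3)) = -57*(3 - 54) = -57*(-51) = 2907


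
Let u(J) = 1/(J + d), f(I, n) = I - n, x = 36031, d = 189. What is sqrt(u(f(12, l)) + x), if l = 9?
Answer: sqrt(20753859)/24 ≈ 189.82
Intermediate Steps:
u(J) = 1/(189 + J) (u(J) = 1/(J + 189) = 1/(189 + J))
sqrt(u(f(12, l)) + x) = sqrt(1/(189 + (12 - 1*9)) + 36031) = sqrt(1/(189 + (12 - 9)) + 36031) = sqrt(1/(189 + 3) + 36031) = sqrt(1/192 + 36031) = sqrt(6917953/192) = sqrt(20753859)/24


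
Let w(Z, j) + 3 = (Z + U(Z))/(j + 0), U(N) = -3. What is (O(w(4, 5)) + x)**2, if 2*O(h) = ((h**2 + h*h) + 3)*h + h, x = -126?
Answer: 368409636/15625 ≈ 23578.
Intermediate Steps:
w(Z, j) = -3 + (-3 + Z)/j (w(Z, j) = -3 + (Z - 3)/(j + 0) = -3 + (-3 + Z)/j)
O(h) = h/2 + h*(3 + 2*h**2)/2 (O(h) = (((h**2 + h*h) + 3)*h + h)/2 = (((h**2 + h**2) + 3)*h + h)/2 = ((2*h**2 + 3)*h + h)/2 = ((3 + 2*h**2)*h + h)/2 = (h*(3 + 2*h**2) + h)/2 = (h + h*(3 + 2*h**2))/2 = h/2 + h*(3 + 2*h**2)/2)
(O(w(4, 5)) + x)**2 = (((-3 + 4 - 3*5)/5)*(2 + ((-3 + 4 - 3*5)/5)**2) - 126)**2 = (((-3 + 4 - 15)/5)*(2 + ((-3 + 4 - 15)/5)**2) - 126)**2 = (((1/5)*(-14))*(2 + ((1/5)*(-14))**2) - 126)**2 = (-14*(2 + (-14/5)**2)/5 - 126)**2 = (-14*(2 + 196/25)/5 - 126)**2 = (-14/5*246/25 - 126)**2 = (-3444/125 - 126)**2 = (-19194/125)**2 = 368409636/15625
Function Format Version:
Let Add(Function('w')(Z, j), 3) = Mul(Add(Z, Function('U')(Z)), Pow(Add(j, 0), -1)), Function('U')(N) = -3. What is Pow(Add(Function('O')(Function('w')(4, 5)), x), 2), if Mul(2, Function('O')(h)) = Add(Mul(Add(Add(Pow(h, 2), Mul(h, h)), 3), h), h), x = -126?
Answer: Rational(368409636, 15625) ≈ 23578.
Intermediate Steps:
Function('w')(Z, j) = Add(-3, Mul(Pow(j, -1), Add(-3, Z))) (Function('w')(Z, j) = Add(-3, Mul(Add(Z, -3), Pow(Add(j, 0), -1))) = Add(-3, Mul(Add(-3, Z), Pow(j, -1))) = Add(-3, Mul(Pow(j, -1), Add(-3, Z))))
Function('O')(h) = Add(Mul(Rational(1, 2), h), Mul(Rational(1, 2), h, Add(3, Mul(2, Pow(h, 2))))) (Function('O')(h) = Mul(Rational(1, 2), Add(Mul(Add(Add(Pow(h, 2), Mul(h, h)), 3), h), h)) = Mul(Rational(1, 2), Add(Mul(Add(Add(Pow(h, 2), Pow(h, 2)), 3), h), h)) = Mul(Rational(1, 2), Add(Mul(Add(Mul(2, Pow(h, 2)), 3), h), h)) = Mul(Rational(1, 2), Add(Mul(Add(3, Mul(2, Pow(h, 2))), h), h)) = Mul(Rational(1, 2), Add(Mul(h, Add(3, Mul(2, Pow(h, 2)))), h)) = Mul(Rational(1, 2), Add(h, Mul(h, Add(3, Mul(2, Pow(h, 2)))))) = Add(Mul(Rational(1, 2), h), Mul(Rational(1, 2), h, Add(3, Mul(2, Pow(h, 2))))))
Pow(Add(Function('O')(Function('w')(4, 5)), x), 2) = Pow(Add(Mul(Mul(Pow(5, -1), Add(-3, 4, Mul(-3, 5))), Add(2, Pow(Mul(Pow(5, -1), Add(-3, 4, Mul(-3, 5))), 2))), -126), 2) = Pow(Add(Mul(Mul(Rational(1, 5), Add(-3, 4, -15)), Add(2, Pow(Mul(Rational(1, 5), Add(-3, 4, -15)), 2))), -126), 2) = Pow(Add(Mul(Mul(Rational(1, 5), -14), Add(2, Pow(Mul(Rational(1, 5), -14), 2))), -126), 2) = Pow(Add(Mul(Rational(-14, 5), Add(2, Pow(Rational(-14, 5), 2))), -126), 2) = Pow(Add(Mul(Rational(-14, 5), Add(2, Rational(196, 25))), -126), 2) = Pow(Add(Mul(Rational(-14, 5), Rational(246, 25)), -126), 2) = Pow(Add(Rational(-3444, 125), -126), 2) = Pow(Rational(-19194, 125), 2) = Rational(368409636, 15625)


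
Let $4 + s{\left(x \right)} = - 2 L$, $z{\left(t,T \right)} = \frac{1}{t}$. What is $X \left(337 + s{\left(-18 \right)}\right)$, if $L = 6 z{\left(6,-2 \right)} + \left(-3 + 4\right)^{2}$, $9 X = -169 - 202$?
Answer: $- \frac{122059}{9} \approx -13562.0$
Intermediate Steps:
$X = - \frac{371}{9}$ ($X = \frac{-169 - 202}{9} = \frac{1}{9} \left(-371\right) = - \frac{371}{9} \approx -41.222$)
$L = 2$ ($L = \frac{6}{6} + \left(-3 + 4\right)^{2} = 6 \cdot \frac{1}{6} + 1^{2} = 1 + 1 = 2$)
$s{\left(x \right)} = -8$ ($s{\left(x \right)} = -4 - 4 = -8$)
$X \left(337 + s{\left(-18 \right)}\right) = - \frac{371 \left(337 - 8\right)}{9} = \left(- \frac{371}{9}\right) 329 = - \frac{122059}{9}$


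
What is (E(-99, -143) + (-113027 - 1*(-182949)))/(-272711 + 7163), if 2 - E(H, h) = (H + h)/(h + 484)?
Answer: -1083833/4115994 ≈ -0.26332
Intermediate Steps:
E(H, h) = 2 - (H + h)/(484 + h) (E(H, h) = 2 - (H + h)/(h + 484) = 2 - (H + h)/(484 + h))
(E(-99, -143) + (-113027 - 1*(-182949)))/(-272711 + 7163) = ((968 - 143 - 1*(-99))/(484 - 143) + (-113027 - 1*(-182949)))/(-272711 + 7163) = ((968 - 143 + 99)/341 + (-113027 + 182949))/(-265548) = ((1/341)*924 + 69922)*(-1/265548) = (84/31 + 69922)*(-1/265548) = (2167666/31)*(-1/265548) = -1083833/4115994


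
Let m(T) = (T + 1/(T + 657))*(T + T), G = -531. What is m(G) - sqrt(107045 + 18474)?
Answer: 3947395/7 - sqrt(125519) ≈ 5.6356e+5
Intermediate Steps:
m(T) = 2*T*(T + 1/(657 + T)) (m(T) = (T + 1/(657 + T))*(2*T) = 2*T*(T + 1/(657 + T)))
m(G) - sqrt(107045 + 18474) = 2*(-531)*(1 + (-531)**2 + 657*(-531))/(657 - 531) - sqrt(107045 + 18474) = 2*(-531)*(1 + 281961 - 348867)/126 - sqrt(125519) = 2*(-531)*(1/126)*(-66905) - sqrt(125519) = 3947395/7 - sqrt(125519)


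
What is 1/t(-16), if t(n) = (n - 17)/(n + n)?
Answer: 32/33 ≈ 0.96970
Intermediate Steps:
t(n) = (-17 + n)/(2*n) (t(n) = (-17 + n)/((2*n)) = (-17 + n)*(1/(2*n)) = (-17 + n)/(2*n))
1/t(-16) = 1/((½)*(-17 - 16)/(-16)) = 1/((½)*(-1/16)*(-33)) = 1/(33/32) = 32/33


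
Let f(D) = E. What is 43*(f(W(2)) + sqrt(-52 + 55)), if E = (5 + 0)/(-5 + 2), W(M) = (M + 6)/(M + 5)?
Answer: -215/3 + 43*sqrt(3) ≈ 2.8115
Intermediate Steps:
W(M) = (6 + M)/(5 + M)
E = -5/3 (E = 5/(-3) = 5*(-1/3) = -5/3 ≈ -1.6667)
f(D) = -5/3
43*(f(W(2)) + sqrt(-52 + 55)) = 43*(-5/3 + sqrt(-52 + 55)) = 43*(-5/3 + sqrt(3)) = -215/3 + 43*sqrt(3)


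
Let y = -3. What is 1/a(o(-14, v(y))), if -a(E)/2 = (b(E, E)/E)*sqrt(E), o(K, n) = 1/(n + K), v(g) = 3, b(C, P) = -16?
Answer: I*sqrt(11)/352 ≈ 0.0094222*I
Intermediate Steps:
o(K, n) = 1/(K + n)
a(E) = 32/sqrt(E) (a(E) = -2*(-16/E)*sqrt(E) = -(-32)/sqrt(E) = 32/sqrt(E))
1/a(o(-14, v(y))) = 1/(32/sqrt(1/(-14 + 3))) = 1/(32/sqrt(1/(-11))) = 1/(32/sqrt(-1/11)) = 1/(32*(-I*sqrt(11))) = 1/(-32*I*sqrt(11)) = I*sqrt(11)/352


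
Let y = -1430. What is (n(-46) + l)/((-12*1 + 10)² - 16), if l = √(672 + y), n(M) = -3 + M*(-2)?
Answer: -89/12 - I*√758/12 ≈ -7.4167 - 2.2943*I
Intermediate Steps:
n(M) = -3 - 2*M
l = I*√758 (l = √(672 - 1430) = √(-758) = I*√758 ≈ 27.532*I)
(n(-46) + l)/((-12*1 + 10)² - 16) = ((-3 - 2*(-46)) + I*√758)/((-12*1 + 10)² - 16) = ((-3 + 92) + I*√758)/((-12 + 10)² - 16) = (89 + I*√758)/((-2)² - 16) = (89 + I*√758)/(4 - 16) = (89 + I*√758)/(-12) = (89 + I*√758)*(-1/12) = -89/12 - I*√758/12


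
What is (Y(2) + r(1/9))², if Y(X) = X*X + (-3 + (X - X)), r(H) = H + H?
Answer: 121/81 ≈ 1.4938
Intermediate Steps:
r(H) = 2*H
Y(X) = -3 + X² (Y(X) = X² + (-3 + 0) = X² - 3 = -3 + X²)
(Y(2) + r(1/9))² = ((-3 + 2²) + 2*(1/9))² = ((-3 + 4) + 2*(1*(⅑)))² = (1 + 2*(⅑))² = (1 + 2/9)² = (11/9)² = 121/81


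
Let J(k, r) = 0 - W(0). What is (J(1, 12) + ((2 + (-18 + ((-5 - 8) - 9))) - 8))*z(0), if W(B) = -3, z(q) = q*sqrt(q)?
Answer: 0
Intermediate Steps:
z(q) = q**(3/2)
J(k, r) = 3 (J(k, r) = 0 - 1*(-3) = 0 + 3 = 3)
(J(1, 12) + ((2 + (-18 + ((-5 - 8) - 9))) - 8))*z(0) = (3 + ((2 + (-18 + ((-5 - 8) - 9))) - 8))*0**(3/2) = (3 + ((2 + (-18 + (-13 - 9))) - 8))*0 = (3 + ((2 + (-18 - 22)) - 8))*0 = (3 + ((2 - 40) - 8))*0 = (3 + (-38 - 8))*0 = (3 - 46)*0 = -43*0 = 0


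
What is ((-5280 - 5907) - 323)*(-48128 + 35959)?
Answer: 140065190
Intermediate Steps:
((-5280 - 5907) - 323)*(-48128 + 35959) = (-11187 - 323)*(-12169) = -11510*(-12169) = 140065190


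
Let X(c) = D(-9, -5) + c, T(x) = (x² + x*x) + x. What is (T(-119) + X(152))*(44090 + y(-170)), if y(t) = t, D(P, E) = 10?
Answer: 1245790800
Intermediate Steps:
T(x) = x + 2*x² (T(x) = (x² + x²) + x = 2*x² + x = x + 2*x²)
X(c) = 10 + c
(T(-119) + X(152))*(44090 + y(-170)) = (-119*(1 + 2*(-119)) + (10 + 152))*(44090 - 170) = (-119*(1 - 238) + 162)*43920 = (-119*(-237) + 162)*43920 = (28203 + 162)*43920 = 28365*43920 = 1245790800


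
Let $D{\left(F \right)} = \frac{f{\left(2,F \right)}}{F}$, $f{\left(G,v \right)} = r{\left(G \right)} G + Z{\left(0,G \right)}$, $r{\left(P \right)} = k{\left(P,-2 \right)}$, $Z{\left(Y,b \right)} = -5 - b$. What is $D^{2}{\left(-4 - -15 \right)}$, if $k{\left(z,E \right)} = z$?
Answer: $\frac{9}{121} \approx 0.07438$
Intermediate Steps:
$r{\left(P \right)} = P$
$f{\left(G,v \right)} = -5 + G^{2} - G$ ($f{\left(G,v \right)} = G G - \left(5 + G\right) = G^{2} - \left(5 + G\right) = -5 + G^{2} - G$)
$D{\left(F \right)} = - \frac{3}{F}$ ($D{\left(F \right)} = \frac{-5 + 2^{2} - 2}{F} = \frac{-5 + 4 - 2}{F} = - \frac{3}{F}$)
$D^{2}{\left(-4 - -15 \right)} = \left(- \frac{3}{-4 - -15}\right)^{2} = \left(- \frac{3}{-4 + 15}\right)^{2} = \left(- \frac{3}{11}\right)^{2} = \frac{9}{121}$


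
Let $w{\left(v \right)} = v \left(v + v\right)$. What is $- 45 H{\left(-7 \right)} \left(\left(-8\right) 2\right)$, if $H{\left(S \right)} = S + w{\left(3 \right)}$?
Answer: $7920$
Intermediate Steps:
$w{\left(v \right)} = 2 v^{2}$ ($w{\left(v \right)} = v 2 v = 2 v^{2}$)
$H{\left(S \right)} = 18 + S$ ($H{\left(S \right)} = S + 2 \cdot 3^{2} = S + 2 \cdot 9 = S + 18 = 18 + S$)
$- 45 H{\left(-7 \right)} \left(\left(-8\right) 2\right) = - 45 \left(18 - 7\right) \left(\left(-8\right) 2\right) = \left(-45\right) 11 \left(-16\right) = \left(-495\right) \left(-16\right) = 7920$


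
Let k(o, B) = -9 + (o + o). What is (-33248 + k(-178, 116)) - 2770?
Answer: -36383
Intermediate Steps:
k(o, B) = -9 + 2*o
(-33248 + k(-178, 116)) - 2770 = (-33248 + (-9 + 2*(-178))) - 2770 = (-33248 + (-9 - 356)) - 2770 = (-33248 - 365) - 2770 = -33613 - 2770 = -36383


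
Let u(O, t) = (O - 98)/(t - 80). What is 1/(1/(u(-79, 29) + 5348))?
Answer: 90975/17 ≈ 5351.5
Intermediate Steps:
u(O, t) = (-98 + O)/(-80 + t)
1/(1/(u(-79, 29) + 5348)) = 1/(1/((-98 - 79)/(-80 + 29) + 5348)) = 1/(1/(-177/(-51) + 5348)) = 1/(1/(-1/51*(-177) + 5348)) = 1/(1/(59/17 + 5348)) = 1/(1/(90975/17)) = 1/(17/90975) = 90975/17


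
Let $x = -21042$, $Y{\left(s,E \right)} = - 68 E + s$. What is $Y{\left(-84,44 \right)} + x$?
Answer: $-24118$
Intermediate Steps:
$Y{\left(s,E \right)} = s - 68 E$
$Y{\left(-84,44 \right)} + x = \left(-84 - 2992\right) - 21042 = -3076 - 21042 = -24118$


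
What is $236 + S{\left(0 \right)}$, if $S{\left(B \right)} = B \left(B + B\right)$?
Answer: $236$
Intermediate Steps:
$S{\left(B \right)} = 2 B^{2}$ ($S{\left(B \right)} = B 2 B = 2 B^{2}$)
$236 + S{\left(0 \right)} = 236 + 2 \cdot 0^{2} = 236 + 2 \cdot 0 = 236 + 0 = 236$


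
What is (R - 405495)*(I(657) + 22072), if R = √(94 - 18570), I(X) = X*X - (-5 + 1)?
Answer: -183983218875 + 907450*I*√4619 ≈ -1.8398e+11 + 6.1673e+7*I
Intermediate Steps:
I(X) = 4 + X² (I(X) = X² - 1*(-4) = X² + 4 = 4 + X²)
R = 2*I*√4619 (R = √(-18476) = 2*I*√4619 ≈ 135.93*I)
(R - 405495)*(I(657) + 22072) = (2*I*√4619 - 405495)*((4 + 657²) + 22072) = (-405495 + 2*I*√4619)*((4 + 431649) + 22072) = (-405495 + 2*I*√4619)*(431653 + 22072) = (-405495 + 2*I*√4619)*453725 = -183983218875 + 907450*I*√4619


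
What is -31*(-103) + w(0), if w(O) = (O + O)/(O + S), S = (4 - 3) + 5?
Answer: 3193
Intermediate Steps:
S = 6 (S = 1 + 5 = 6)
w(O) = 2*O/(6 + O) (w(O) = (O + O)/(O + 6) = (2*O)/(6 + O) = 2*O/(6 + O))
-31*(-103) + w(0) = -31*(-103) + 2*0/(6 + 0) = 3193 + 2*0/6 = 3193 + 2*0*(1/6) = 3193 + 0 = 3193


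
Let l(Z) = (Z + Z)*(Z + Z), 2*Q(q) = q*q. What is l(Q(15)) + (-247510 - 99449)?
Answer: -296334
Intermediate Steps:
Q(q) = q**2/2 (Q(q) = (q*q)/2 = q**2/2)
l(Z) = 4*Z**2 (l(Z) = (2*Z)*(2*Z) = 4*Z**2)
l(Q(15)) + (-247510 - 99449) = 4*((1/2)*15**2)**2 + (-247510 - 99449) = 4*((1/2)*225)**2 - 346959 = 4*(225/2)**2 - 346959 = 4*(50625/4) - 346959 = 50625 - 346959 = -296334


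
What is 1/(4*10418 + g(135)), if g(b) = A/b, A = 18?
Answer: 15/625082 ≈ 2.3997e-5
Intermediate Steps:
g(b) = 18/b
1/(4*10418 + g(135)) = 1/(4*10418 + 18/135) = 1/(41672 + 18*(1/135)) = 1/(41672 + 2/15) = 1/(625082/15) = 15/625082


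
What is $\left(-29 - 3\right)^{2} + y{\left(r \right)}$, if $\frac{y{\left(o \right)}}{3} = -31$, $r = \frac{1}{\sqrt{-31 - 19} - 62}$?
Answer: $931$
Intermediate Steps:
$r = \frac{1}{-62 + 5 i \sqrt{2}}$ ($r = \frac{1}{\sqrt{-50} - 62} = \frac{1}{5 i \sqrt{2} - 62} = \frac{1}{-62 + 5 i \sqrt{2}} \approx -0.015922 - 0.0018159 i$)
$y{\left(o \right)} = -93$ ($y{\left(o \right)} = 3 \left(-31\right) = -93$)
$\left(-29 - 3\right)^{2} + y{\left(r \right)} = \left(-29 - 3\right)^{2} - 93 = \left(-32\right)^{2} - 93 = 1024 - 93 = 931$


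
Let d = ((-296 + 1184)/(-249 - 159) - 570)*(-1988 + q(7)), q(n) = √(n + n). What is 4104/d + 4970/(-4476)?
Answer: -95793639707/86553340770 + 34884*√14/19221184255 ≈ -1.1068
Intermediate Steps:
q(n) = √2*√n (q(n) = √(2*n) = √2*√n)
d = 19337276/17 - 9727*√14/17 (d = ((-296 + 1184)/(-249 - 159) - 570)*(-1988 + √2*√7) = (888/(-408) - 570)*(-1988 + √14) = (888*(-1/408) - 570)*(-1988 + √14) = (-37/17 - 570)*(-1988 + √14) = -9727*(-1988 + √14)/17 = 19337276/17 - 9727*√14/17 ≈ 1.1353e+6)
4104/d + 4970/(-4476) = 4104/(19337276/17 - 9727*√14/17) + 4970/(-4476) = 4104/(19337276/17 - 9727*√14/17) + 4970*(-1/4476) = 4104/(19337276/17 - 9727*√14/17) - 2485/2238 = -2485/2238 + 4104/(19337276/17 - 9727*√14/17)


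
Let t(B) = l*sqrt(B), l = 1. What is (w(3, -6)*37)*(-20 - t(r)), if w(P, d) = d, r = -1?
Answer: 4440 + 222*I ≈ 4440.0 + 222.0*I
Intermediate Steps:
t(B) = sqrt(B) (t(B) = 1*sqrt(B) = sqrt(B))
(w(3, -6)*37)*(-20 - t(r)) = (-6*37)*(-20 - sqrt(-1)) = -222*(-20 - I) = 4440 + 222*I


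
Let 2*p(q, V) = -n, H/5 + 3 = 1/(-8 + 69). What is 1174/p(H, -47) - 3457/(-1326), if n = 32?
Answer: -375353/5304 ≈ -70.768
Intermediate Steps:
H = -910/61 (H = -15 + 5/(-8 + 69) = -15 + 5/61 = -910/61 ≈ -14.918)
p(q, V) = -16 (p(q, V) = (-1*32)/2 = (½)*(-32) = -16)
1174/p(H, -47) - 3457/(-1326) = 1174/(-16) - 3457/(-1326) = 1174*(-1/16) - 3457*(-1/1326) = -587/8 + 3457/1326 = -375353/5304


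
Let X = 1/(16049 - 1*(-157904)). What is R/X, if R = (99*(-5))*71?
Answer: -6113578185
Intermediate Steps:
X = 1/173953 (X = 1/(16049 + 157904) = 1/173953 ≈ 5.7487e-6)
R = -35145 (R = -495*71 = -35145)
R/X = -35145/1/173953 = -35145*173953 = -6113578185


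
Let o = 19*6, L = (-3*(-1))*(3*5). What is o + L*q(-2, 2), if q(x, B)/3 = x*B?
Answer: -426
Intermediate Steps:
q(x, B) = 3*B*x (q(x, B) = 3*(x*B) = 3*(B*x) = 3*B*x)
L = 45 (L = 3*15 = 45)
o = 114
o + L*q(-2, 2) = 114 + 45*(3*2*(-2)) = 114 + 45*(-12) = 114 - 540 = -426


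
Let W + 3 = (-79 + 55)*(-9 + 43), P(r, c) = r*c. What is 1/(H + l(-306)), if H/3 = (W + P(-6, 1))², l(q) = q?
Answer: 1/2041569 ≈ 4.8982e-7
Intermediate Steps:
P(r, c) = c*r
W = -819 (W = -3 + (-79 + 55)*(-9 + 43) = -3 - 24*34 = -3 - 816 = -819)
H = 2041875 (H = 3*(-819 + 1*(-6))² = 3*(-819 - 6)² = 3*(-825)² = 3*680625 = 2041875)
1/(H + l(-306)) = 1/(2041875 - 306) = 1/2041569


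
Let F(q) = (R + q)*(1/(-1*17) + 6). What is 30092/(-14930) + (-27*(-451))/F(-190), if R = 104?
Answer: -1676011741/64840990 ≈ -25.848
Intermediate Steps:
F(q) = 10504/17 + 101*q/17 (F(q) = (104 + q)*(1/(-1*17) + 6) = (104 + q)*(1/(-17) + 6) = (104 + q)*(-1/17 + 6) = (104 + q)*(101/17) = 10504/17 + 101*q/17)
30092/(-14930) + (-27*(-451))/F(-190) = 30092/(-14930) + (-27*(-451))/(10504/17 + (101/17)*(-190)) = 30092*(-1/14930) + 12177/(10504/17 - 19190/17) = -15046/7465 + 12177/(-8686/17) = -15046/7465 + 12177*(-17/8686) = -15046/7465 - 207009/8686 = -1676011741/64840990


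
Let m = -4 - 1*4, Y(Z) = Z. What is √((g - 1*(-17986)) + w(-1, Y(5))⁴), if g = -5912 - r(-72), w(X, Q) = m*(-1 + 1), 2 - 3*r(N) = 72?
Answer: 2*√27219/3 ≈ 109.99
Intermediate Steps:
m = -8 (m = -4 - 4 = -8)
r(N) = -70/3 (r(N) = ⅔ - ⅓*72 = ⅔ - 24 = -70/3)
w(X, Q) = 0 (w(X, Q) = -8*(-1 + 1) = -8*0 = 0)
g = -17666/3 (g = -5912 - 1*(-70/3) = -5912 + 70/3 = -17666/3 ≈ -5888.7)
√((g - 1*(-17986)) + w(-1, Y(5))⁴) = √((-17666/3 - 1*(-17986)) + 0⁴) = √((-17666/3 + 17986) + 0) = √(36292/3 + 0) = √(36292/3) = 2*√27219/3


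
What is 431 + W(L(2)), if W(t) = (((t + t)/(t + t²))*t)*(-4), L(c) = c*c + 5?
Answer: 2119/5 ≈ 423.80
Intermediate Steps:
L(c) = 5 + c² (L(c) = c² + 5 = 5 + c²)
W(t) = -8*t²/(t + t²) (W(t) = (((2*t)/(t + t²))*t)*(-4) = ((2*t/(t + t²))*t)*(-4) = (2*t²/(t + t²))*(-4) = -8*t²/(t + t²))
431 + W(L(2)) = 431 - 8*(5 + 2²)/(1 + (5 + 2²)) = 431 - 8*(5 + 4)/(1 + (5 + 4)) = 431 - 8*9/(1 + 9) = 431 - 8*9/10 = 431 - 8*9*⅒ = 431 - 36/5 = 2119/5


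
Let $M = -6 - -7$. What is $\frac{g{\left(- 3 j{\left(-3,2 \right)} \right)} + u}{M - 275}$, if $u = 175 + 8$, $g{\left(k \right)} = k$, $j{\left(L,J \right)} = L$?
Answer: $- \frac{96}{137} \approx -0.70073$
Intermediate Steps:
$u = 183$
$M = 1$ ($M = -6 + 7 = 1$)
$\frac{g{\left(- 3 j{\left(-3,2 \right)} \right)} + u}{M - 275} = \frac{\left(-3\right) \left(-3\right) + 183}{1 - 275} = \frac{9 + 183}{-274} = 192 \left(- \frac{1}{274}\right) = - \frac{96}{137}$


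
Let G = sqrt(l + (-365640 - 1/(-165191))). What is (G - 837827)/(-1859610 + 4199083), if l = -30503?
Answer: -837827/2339473 + 2*I*sqrt(2702494129954398)/386459884343 ≈ -0.35813 + 0.00026903*I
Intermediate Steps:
G = 2*I*sqrt(2702494129954398)/165191 (G = sqrt(-30503 + (-365640 - 1/(-165191))) = sqrt(-30503 + (-365640 - 1*(-1/165191))) = sqrt(-30503 + (-365640 + 1/165191)) = sqrt(-30503 - 60400437239/165191) = sqrt(-65439258312/165191) = 2*I*sqrt(2702494129954398)/165191 ≈ 629.4*I)
(G - 837827)/(-1859610 + 4199083) = (2*I*sqrt(2702494129954398)/165191 - 837827)/(-1859610 + 4199083) = (-837827 + 2*I*sqrt(2702494129954398)/165191)/2339473 = (-837827 + 2*I*sqrt(2702494129954398)/165191)*(1/2339473) = -837827/2339473 + 2*I*sqrt(2702494129954398)/386459884343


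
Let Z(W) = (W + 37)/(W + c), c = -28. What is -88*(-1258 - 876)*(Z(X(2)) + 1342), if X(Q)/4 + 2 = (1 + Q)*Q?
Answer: 753562348/3 ≈ 2.5119e+8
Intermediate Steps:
X(Q) = -8 + 4*Q*(1 + Q) (X(Q) = -8 + 4*((1 + Q)*Q) = -8 + 4*(Q*(1 + Q)) = -8 + 4*Q*(1 + Q))
Z(W) = (37 + W)/(-28 + W) (Z(W) = (W + 37)/(W - 28) = (37 + W)/(-28 + W))
-88*(-1258 - 876)*(Z(X(2)) + 1342) = -88*(-1258 - 876)*((37 + (-8 + 4*2 + 4*2²))/(-28 + (-8 + 4*2 + 4*2²)) + 1342) = -(-187792)*((37 + (-8 + 8 + 4*4))/(-28 + (-8 + 8 + 4*4)) + 1342) = -(-187792)*((37 + (-8 + 8 + 16))/(-28 + (-8 + 8 + 16)) + 1342) = -(-187792)*((37 + 16)/(-28 + 16) + 1342) = -(-187792)*(53/(-12) + 1342) = -(-187792)*(-1/12*53 + 1342) = -(-187792)*(-53/12 + 1342) = -(-187792)*16051/12 = -88*(-17126417/6) = 753562348/3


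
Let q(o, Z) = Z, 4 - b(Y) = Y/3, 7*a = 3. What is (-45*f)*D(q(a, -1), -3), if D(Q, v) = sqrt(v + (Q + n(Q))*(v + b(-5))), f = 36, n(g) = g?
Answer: -2700*I*sqrt(3) ≈ -4676.5*I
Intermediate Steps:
a = 3/7 (a = (1/7)*3 = 3/7 ≈ 0.42857)
b(Y) = 4 - Y/3
D(Q, v) = sqrt(v + 2*Q*(17/3 + v)) (D(Q, v) = sqrt(v + (Q + Q)*(v + (4 - 1/3*(-5)))) = sqrt(v + (2*Q)*(v + (4 + 5/3))) = sqrt(v + (2*Q)*(v + 17/3)) = sqrt(v + (2*Q)*(17/3 + v)) = sqrt(v + 2*Q*(17/3 + v)))
(-45*f)*D(q(a, -1), -3) = (-45*36)*(sqrt(9*(-3) + 102*(-1) + 18*(-1)*(-3))/3) = -540*sqrt(-27 - 102 + 54) = -540*sqrt(-75) = -540*5*I*sqrt(3) = -2700*I*sqrt(3)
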